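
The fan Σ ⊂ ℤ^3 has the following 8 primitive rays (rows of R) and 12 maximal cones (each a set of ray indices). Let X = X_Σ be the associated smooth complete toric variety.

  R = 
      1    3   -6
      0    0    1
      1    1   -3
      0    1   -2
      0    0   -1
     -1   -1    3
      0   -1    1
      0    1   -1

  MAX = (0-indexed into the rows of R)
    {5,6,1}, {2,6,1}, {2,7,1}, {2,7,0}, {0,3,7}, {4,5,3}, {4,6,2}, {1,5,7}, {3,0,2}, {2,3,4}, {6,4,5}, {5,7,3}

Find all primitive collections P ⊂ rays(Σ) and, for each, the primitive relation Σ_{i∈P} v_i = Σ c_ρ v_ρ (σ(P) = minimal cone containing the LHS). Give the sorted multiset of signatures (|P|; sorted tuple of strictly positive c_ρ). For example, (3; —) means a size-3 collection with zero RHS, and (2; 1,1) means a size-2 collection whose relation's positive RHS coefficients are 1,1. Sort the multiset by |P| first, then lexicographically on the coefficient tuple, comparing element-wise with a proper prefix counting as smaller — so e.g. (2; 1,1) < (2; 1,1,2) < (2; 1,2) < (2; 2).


Primitive collections (11):

  P={1,4}:  v_{1} + v_{4} = 0 — sig = (2; —)
  P={2,5}:  v_{2} + v_{5} = 0 — sig = (2; —)
  P={6,7}:  v_{6} + v_{7} = 0 — sig = (2; —)
  P={1,3}:  v_{1} + v_{3} = v_{7} — sig = (2; 1)
  P={3,6}:  v_{3} + v_{6} = v_{4} — sig = (2; 1)
  P={4,7}:  v_{4} + v_{7} = v_{3} — sig = (2; 1)
  P={0,5}:  v_{0} + v_{5} = v_{3} + v_{7} — sig = (2; 1,1)
  P={0,6}:  v_{0} + v_{6} = v_{2} + v_{3} — sig = (2; 1,1)
  P={0,1}:  v_{0} + v_{1} = v_{2} + 2·v_{7} — sig = (2; 1,2)
  P={0,4}:  v_{0} + v_{4} = v_{2} + 2·v_{3} — sig = (2; 1,2)
  P={2,3,7}:  v_{2} + v_{3} + v_{7} = v_{0} — sig = (3; 1)

Signatures (|P|; sorted positive RHS coefficients), sorted:
    |P|=2: 10 collections, coeffs (), (), (), (1), (1), (1), (1,1), (1,1), (1,2), (1,2)
    |P|=3: 1 collection, coeffs (1)


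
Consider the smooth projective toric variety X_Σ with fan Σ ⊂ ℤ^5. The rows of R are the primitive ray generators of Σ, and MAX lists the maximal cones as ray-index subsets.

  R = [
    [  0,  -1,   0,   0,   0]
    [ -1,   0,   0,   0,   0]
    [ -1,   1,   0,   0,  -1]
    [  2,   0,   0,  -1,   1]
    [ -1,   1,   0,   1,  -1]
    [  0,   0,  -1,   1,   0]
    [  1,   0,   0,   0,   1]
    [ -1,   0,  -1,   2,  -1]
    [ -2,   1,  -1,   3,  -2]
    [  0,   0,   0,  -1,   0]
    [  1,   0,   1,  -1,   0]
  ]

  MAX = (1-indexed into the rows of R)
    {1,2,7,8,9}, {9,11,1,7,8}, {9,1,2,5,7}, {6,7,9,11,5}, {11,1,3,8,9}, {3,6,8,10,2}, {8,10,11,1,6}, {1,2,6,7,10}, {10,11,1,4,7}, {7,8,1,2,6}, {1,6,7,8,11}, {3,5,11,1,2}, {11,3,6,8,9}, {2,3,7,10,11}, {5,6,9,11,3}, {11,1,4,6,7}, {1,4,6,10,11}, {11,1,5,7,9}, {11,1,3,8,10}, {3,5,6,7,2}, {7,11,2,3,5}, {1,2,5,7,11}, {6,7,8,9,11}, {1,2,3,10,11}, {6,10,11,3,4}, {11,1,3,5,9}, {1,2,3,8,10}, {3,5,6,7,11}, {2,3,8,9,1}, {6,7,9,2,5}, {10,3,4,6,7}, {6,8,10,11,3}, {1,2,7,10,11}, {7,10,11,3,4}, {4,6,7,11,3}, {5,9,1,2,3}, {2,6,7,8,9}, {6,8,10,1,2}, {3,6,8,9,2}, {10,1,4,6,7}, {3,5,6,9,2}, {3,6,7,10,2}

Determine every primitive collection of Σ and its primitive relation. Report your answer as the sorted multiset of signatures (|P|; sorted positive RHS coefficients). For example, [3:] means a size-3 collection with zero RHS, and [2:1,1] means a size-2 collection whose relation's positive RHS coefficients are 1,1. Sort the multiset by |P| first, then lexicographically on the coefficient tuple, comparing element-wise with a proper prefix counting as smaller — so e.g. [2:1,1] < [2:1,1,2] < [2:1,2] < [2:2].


Minimal non-faces — 19 found among 11 rays, 42 max cones:

  • {5,8}:  v_{5} + v_{8} = v_{9} — sig = [2:1]
  • {5,10}:  v_{5} + v_{10} = v_{3} — sig = [2:1]
  • {2,4}:  v_{2} + v_{4} = v_{7} + v_{10} — sig = [2:1,1]
  • {9,10}:  v_{9} + v_{10} = v_{3} + v_{8} — sig = [2:1,1]
  • {4,5}:  v_{4} + v_{5} = v_{3} + v_{6} + v_{7} + v_{11} — sig = [2:1,1,1,1]
  • {4,9}:  v_{4} + v_{9} = v_{5} + 2·v_{6} + v_{11} — sig = [2:1,1,2]
  • {4,8}:  v_{4} + v_{8} = 2·v_{6} + v_{11} — sig = [2:1,2]
  • {1,3,7}:  v_{1} + v_{3} + v_{7} = 0 — sig = [3:]
  • {2,6,11}:  v_{2} + v_{6} + v_{11} = 0 — sig = [3:]
  • {1,5,6}:  v_{1} + v_{5} + v_{6} = v_{8} — sig = [3:1]
  • {7,8,10}:  v_{7} + v_{8} + v_{10} = v_{6} — sig = [3:1]
  • {1,3,6}:  v_{1} + v_{3} + v_{6} = v_{8} + v_{10} — sig = [3:1,1]
  • {2,8,11}:  v_{2} + v_{8} + v_{11} = v_{1} + v_{5} — sig = [3:1,1]
  • {3,7,8}:  v_{3} + v_{7} + v_{8} = v_{5} + v_{6} — sig = [3:1,1]
  • {1,3,4}:  v_{1} + v_{3} + v_{4} = v_{6} + v_{10} + v_{11} — sig = [3:1,1,1]
  • {2,9,11}:  v_{2} + v_{9} + v_{11} = v_{1} + 2·v_{5} — sig = [3:1,2]
  • {3,7,9}:  v_{3} + v_{7} + v_{9} = 2·v_{5} + v_{6} — sig = [3:1,2]
  • {1,6,9}:  v_{1} + v_{6} + v_{9} = 2·v_{8} — sig = [3:2]
  • {6,7,10,11}:  v_{6} + v_{7} + v_{10} + v_{11} = v_{4} — sig = [4:1]

Hence PRS(X_Σ) =
{ [2:1] ×2,  [2:1,1] ×2,  [2:1,1,1,1],  [2:1,1,2],  [2:1,2],  [3:] ×2,  [3:1] ×2,  [3:1,1] ×3,  [3:1,1,1],  [3:1,2] ×2,  [3:2],  [4:1] }


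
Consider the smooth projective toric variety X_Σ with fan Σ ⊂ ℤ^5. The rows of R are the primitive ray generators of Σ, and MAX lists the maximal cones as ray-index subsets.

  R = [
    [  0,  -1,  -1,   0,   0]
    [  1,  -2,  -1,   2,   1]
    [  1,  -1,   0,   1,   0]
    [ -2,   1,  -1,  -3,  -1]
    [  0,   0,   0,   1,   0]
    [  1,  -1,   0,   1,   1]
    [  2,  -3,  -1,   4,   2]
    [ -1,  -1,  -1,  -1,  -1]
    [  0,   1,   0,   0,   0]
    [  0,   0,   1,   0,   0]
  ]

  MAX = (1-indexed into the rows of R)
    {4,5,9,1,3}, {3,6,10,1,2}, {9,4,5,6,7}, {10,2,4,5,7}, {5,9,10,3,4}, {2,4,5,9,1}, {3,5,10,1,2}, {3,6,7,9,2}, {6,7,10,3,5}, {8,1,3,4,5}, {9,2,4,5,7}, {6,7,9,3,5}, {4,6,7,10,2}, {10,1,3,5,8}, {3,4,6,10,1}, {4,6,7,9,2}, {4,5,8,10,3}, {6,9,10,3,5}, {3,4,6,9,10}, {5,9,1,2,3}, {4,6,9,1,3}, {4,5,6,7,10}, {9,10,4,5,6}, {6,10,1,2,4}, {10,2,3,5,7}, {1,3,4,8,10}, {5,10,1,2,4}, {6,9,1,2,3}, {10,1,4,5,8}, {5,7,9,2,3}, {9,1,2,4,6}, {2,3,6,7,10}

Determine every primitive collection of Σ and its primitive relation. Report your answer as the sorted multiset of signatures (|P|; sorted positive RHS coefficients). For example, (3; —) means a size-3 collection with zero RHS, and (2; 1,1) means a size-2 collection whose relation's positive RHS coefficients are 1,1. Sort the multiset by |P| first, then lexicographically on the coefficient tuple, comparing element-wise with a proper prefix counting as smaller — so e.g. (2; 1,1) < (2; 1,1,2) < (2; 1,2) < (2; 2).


Primitive collections (14):

  P = {8,9}:  v_{8} + v_{9} = v_{3} + v_{4} + v_{5}  ⇒ sig = (2; 1,1,1)
  P = {7,8}:  v_{7} + v_{8} = 2·v_{1} + v_{2} + v_{5} + v_{10}  ⇒ sig = (2; 1,1,1,2)
  P = {2,8}:  v_{2} + v_{8} = 3·v_{1} + v_{5} + v_{10}  ⇒ sig = (2; 1,1,3)
  P = {6,8}:  v_{6} + v_{8} = 2·v_{1} + v_{10}  ⇒ sig = (2; 1,2)
  P = {1,7}:  v_{1} + v_{7} = 2·v_{2}  ⇒ sig = (2; 2)
  P = {1,9,10}:  v_{1} + v_{9} + v_{10} = 0  ⇒ sig = (3; —)
  P = {1,5,6}:  v_{1} + v_{5} + v_{6} = v_{2}  ⇒ sig = (3; 1)
  P = {2,5,6}:  v_{2} + v_{5} + v_{6} = v_{7}  ⇒ sig = (3; 1)
  P = {2,9,10}:  v_{2} + v_{9} + v_{10} = v_{5} + v_{6}  ⇒ sig = (3; 1,1)
  P = {3,4,7}:  v_{3} + v_{4} + v_{7} = v_{1} + v_{2}  ⇒ sig = (3; 1,1)
  P = {2,3,4}:  v_{2} + v_{3} + v_{4} = 2·v_{1}  ⇒ sig = (3; 2)
  P = {7,9,10}:  v_{7} + v_{9} + v_{10} = 2·v_{5} + 2·v_{6}  ⇒ sig = (3; 2,2)
  P = {3,4,5,6}:  v_{3} + v_{4} + v_{5} + v_{6} = v_{1}  ⇒ sig = (4; 1)
  P = {1,3,4,5,10}:  v_{1} + v_{3} + v_{4} + v_{5} + v_{10} = v_{8}  ⇒ sig = (5; 1)

Hence PRS(X_Σ) =
    (2; 1,1,1)
    (2; 1,1,1,2)
    (2; 1,1,3)
    (2; 1,2)
    (2; 2)
    (3; —)
    (3; 1)
    (3; 1)
    (3; 1,1)
    (3; 1,1)
    (3; 2)
    (3; 2,2)
    (4; 1)
    (5; 1)


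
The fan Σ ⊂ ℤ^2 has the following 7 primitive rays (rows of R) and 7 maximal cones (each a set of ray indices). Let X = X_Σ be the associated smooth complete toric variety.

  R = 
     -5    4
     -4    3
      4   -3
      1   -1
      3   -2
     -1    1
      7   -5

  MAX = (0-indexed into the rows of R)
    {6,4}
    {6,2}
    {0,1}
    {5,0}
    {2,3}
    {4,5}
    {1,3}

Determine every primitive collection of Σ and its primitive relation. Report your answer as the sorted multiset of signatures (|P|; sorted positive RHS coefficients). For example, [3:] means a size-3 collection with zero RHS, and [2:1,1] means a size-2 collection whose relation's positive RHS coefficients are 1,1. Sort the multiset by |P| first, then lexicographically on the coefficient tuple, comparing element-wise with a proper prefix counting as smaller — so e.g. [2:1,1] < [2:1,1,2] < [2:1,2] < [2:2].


14 collections generate NE(X_Σ); each relation:

  {1,2}:  v_{1} + v_{2} = 0  ⇒ sig = [2:]
  {3,5}:  v_{3} + v_{5} = 0  ⇒ sig = [2:]
  {0,2}:  v_{0} + v_{2} = v_{5}  ⇒ sig = [2:1]
  {0,3}:  v_{0} + v_{3} = v_{1}  ⇒ sig = [2:1]
  {1,4}:  v_{1} + v_{4} = v_{5}  ⇒ sig = [2:1]
  {1,5}:  v_{1} + v_{5} = v_{0}  ⇒ sig = [2:1]
  {1,6}:  v_{1} + v_{6} = v_{4}  ⇒ sig = [2:1]
  {2,4}:  v_{2} + v_{4} = v_{6}  ⇒ sig = [2:1]
  {2,5}:  v_{2} + v_{5} = v_{4}  ⇒ sig = [2:1]
  {3,4}:  v_{3} + v_{4} = v_{2}  ⇒ sig = [2:1]
  {0,6}:  v_{0} + v_{6} = v_{4} + v_{5}  ⇒ sig = [2:1,1]
  {0,4}:  v_{0} + v_{4} = 2·v_{5}  ⇒ sig = [2:2]
  {3,6}:  v_{3} + v_{6} = 2·v_{2}  ⇒ sig = [2:2]
  {5,6}:  v_{5} + v_{6} = 2·v_{4}  ⇒ sig = [2:2]

Signatures (|P|; sorted positive RHS coefficients), sorted:
[[2:], [2:], [2:1], [2:1], [2:1], [2:1], [2:1], [2:1], [2:1], [2:1], [2:1,1], [2:2], [2:2], [2:2]]


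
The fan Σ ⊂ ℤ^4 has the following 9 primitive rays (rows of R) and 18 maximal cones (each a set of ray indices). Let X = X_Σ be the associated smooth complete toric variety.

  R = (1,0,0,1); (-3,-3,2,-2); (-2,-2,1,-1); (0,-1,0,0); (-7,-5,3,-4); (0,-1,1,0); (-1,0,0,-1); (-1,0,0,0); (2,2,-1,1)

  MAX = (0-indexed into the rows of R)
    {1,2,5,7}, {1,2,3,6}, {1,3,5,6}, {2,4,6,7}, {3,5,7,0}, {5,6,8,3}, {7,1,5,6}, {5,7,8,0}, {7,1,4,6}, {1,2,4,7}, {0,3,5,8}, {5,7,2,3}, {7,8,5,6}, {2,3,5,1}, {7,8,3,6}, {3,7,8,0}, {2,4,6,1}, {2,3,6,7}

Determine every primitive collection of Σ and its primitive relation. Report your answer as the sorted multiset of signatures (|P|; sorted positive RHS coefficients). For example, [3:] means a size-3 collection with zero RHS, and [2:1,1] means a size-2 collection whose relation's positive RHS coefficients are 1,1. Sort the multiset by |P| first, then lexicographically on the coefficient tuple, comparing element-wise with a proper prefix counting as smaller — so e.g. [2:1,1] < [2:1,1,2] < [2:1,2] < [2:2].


Σ has 14 primitive collections:

  • {0,6}:  v_{0} + v_{6} = 0 — sig = [2:]
  • {2,8}:  v_{2} + v_{8} = 0 — sig = [2:]
  • {0,1}:  v_{0} + v_{1} = v_{2} + v_{5} — sig = [2:1,1]
  • {1,8}:  v_{1} + v_{8} = v_{5} + v_{6} — sig = [2:1,1]
  • {0,2}:  v_{0} + v_{2} = v_{3} + v_{5} + v_{7} — sig = [2:1,1,1]
  • {0,4}:  v_{0} + v_{4} = v_{1} + v_{2} + v_{7} — sig = [2:1,1,1]
  • {4,8}:  v_{4} + v_{8} = v_{1} + v_{6} + v_{7} — sig = [2:1,1,1]
  • {4,5}:  v_{4} + v_{5} = 2·v_{1} + v_{7} — sig = [2:1,2]
  • {3,4}:  v_{3} + v_{4} = 3·v_{2} + v_{6} — sig = [2:1,3]
  • {2,5,6}:  v_{2} + v_{5} + v_{6} = v_{1} — sig = [3:1]
  • {1,3,7}:  v_{1} + v_{3} + v_{7} = 2·v_{2} — sig = [3:2]
  • {1,2,6,7}:  v_{1} + v_{2} + v_{6} + v_{7} = v_{4} — sig = [4:1]
  • {3,5,6,7}:  v_{3} + v_{5} + v_{6} + v_{7} = v_{2} — sig = [4:1]
  • {3,5,7,8}:  v_{3} + v_{5} + v_{7} + v_{8} = v_{0} — sig = [4:1]

Signatures (|P|; sorted positive RHS coefficients), sorted:
    [2:]
    [2:]
    [2:1,1]
    [2:1,1]
    [2:1,1,1]
    [2:1,1,1]
    [2:1,1,1]
    [2:1,2]
    [2:1,3]
    [3:1]
    [3:2]
    [4:1]
    [4:1]
    [4:1]


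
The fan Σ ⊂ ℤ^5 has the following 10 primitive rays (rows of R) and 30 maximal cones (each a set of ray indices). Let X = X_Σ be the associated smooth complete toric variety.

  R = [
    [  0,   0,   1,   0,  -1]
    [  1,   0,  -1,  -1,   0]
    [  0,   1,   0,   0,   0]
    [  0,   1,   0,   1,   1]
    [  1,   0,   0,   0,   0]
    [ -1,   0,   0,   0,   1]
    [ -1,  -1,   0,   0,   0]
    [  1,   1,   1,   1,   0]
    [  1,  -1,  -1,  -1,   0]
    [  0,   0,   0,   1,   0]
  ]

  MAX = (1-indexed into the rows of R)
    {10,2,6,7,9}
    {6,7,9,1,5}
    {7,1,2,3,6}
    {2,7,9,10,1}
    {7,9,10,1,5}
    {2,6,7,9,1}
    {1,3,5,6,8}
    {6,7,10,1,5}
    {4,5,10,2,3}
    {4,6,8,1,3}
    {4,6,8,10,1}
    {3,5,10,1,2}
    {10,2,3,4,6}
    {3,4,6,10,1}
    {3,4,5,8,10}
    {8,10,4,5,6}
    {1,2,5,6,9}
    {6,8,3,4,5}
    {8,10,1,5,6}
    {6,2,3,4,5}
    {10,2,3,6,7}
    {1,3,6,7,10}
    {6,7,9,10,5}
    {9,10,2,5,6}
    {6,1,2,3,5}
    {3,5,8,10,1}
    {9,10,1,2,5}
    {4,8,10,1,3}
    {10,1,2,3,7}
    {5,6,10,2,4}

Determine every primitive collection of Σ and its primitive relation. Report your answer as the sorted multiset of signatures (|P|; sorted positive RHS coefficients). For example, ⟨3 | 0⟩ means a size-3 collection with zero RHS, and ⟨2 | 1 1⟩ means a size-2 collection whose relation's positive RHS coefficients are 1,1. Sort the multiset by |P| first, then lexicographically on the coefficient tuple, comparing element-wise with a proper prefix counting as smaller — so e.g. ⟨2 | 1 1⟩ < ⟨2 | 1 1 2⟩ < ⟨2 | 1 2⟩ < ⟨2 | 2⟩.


Minimal non-faces — 14 found among 10 rays, 30 max cones:

  {3,9}:  v_{3} + v_{9} = v_{2}  so sig = ⟨2 | 1⟩
  {4,7}:  v_{4} + v_{7} = v_{6} + v_{10}  so sig = ⟨2 | 1 1⟩
  {4,9}:  v_{4} + v_{9} = v_{2} + v_{5} + v_{6} + v_{10}  so sig = ⟨2 | 1 1 1 1⟩
  {7,8}:  v_{7} + v_{8} = v_{1} + v_{5} + v_{6} + v_{10}  so sig = ⟨2 | 1 1 1 1⟩
  {2,8}:  v_{2} + v_{8} = v_{3} + 2·v_{5}  so sig = ⟨2 | 1 2⟩
  {8,9}:  v_{8} + v_{9} = 2·v_{5}  so sig = ⟨2 | 2⟩
  {3,5,7}:  v_{3} + v_{5} + v_{7} = 0  so sig = ⟨3 | 0⟩
  {1,4,5}:  v_{1} + v_{4} + v_{5} = v_{8}  so sig = ⟨3 | 1⟩
  {2,5,7}:  v_{2} + v_{5} + v_{7} = v_{9}  so sig = ⟨3 | 1⟩
  {1,2,4}:  v_{1} + v_{2} + v_{4} = v_{3} + v_{5}  so sig = ⟨3 | 1 1⟩
  {1,2,6,10}:  v_{1} + v_{2} + v_{6} + v_{10} = 0  so sig = ⟨4 | 0⟩
  {3,5,6,10}:  v_{3} + v_{5} + v_{6} + v_{10} = v_{4}  so sig = ⟨4 | 1⟩
  {1,6,9,10}:  v_{1} + v_{6} + v_{9} + v_{10} = v_{5} + v_{7}  so sig = ⟨4 | 1 1⟩
  {3,6,8,10}:  v_{3} + v_{6} + v_{8} + v_{10} = v_{1} + 2·v_{4}  so sig = ⟨4 | 1 2⟩

Signatures (|P|; sorted positive RHS coefficients), sorted:
[⟨2 | 1⟩, ⟨2 | 1 1⟩, ⟨2 | 1 1 1 1⟩, ⟨2 | 1 1 1 1⟩, ⟨2 | 1 2⟩, ⟨2 | 2⟩, ⟨3 | 0⟩, ⟨3 | 1⟩, ⟨3 | 1⟩, ⟨3 | 1 1⟩, ⟨4 | 0⟩, ⟨4 | 1⟩, ⟨4 | 1 1⟩, ⟨4 | 1 2⟩]


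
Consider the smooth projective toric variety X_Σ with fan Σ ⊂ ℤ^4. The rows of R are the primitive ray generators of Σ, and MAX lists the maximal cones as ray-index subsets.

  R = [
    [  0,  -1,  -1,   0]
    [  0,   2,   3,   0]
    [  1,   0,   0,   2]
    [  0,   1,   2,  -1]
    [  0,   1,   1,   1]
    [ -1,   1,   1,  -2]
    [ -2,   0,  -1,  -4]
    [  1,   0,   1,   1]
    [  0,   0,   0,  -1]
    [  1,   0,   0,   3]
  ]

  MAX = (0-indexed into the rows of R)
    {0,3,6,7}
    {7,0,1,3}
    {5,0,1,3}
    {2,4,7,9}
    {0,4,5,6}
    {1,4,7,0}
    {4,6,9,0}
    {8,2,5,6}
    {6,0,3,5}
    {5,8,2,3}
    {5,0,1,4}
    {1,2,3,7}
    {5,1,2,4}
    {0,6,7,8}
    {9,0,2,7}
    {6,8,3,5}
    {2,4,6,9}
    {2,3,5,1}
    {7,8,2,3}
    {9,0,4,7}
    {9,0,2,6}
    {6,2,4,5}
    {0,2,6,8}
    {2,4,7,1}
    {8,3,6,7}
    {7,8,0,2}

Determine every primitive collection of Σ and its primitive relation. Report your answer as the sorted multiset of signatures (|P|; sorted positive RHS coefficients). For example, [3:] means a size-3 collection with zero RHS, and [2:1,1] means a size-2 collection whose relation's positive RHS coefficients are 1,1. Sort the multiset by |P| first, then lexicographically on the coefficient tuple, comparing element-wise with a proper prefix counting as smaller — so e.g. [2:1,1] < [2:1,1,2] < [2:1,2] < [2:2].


Minimal non-faces — 19 found among 10 rays, 26 max cones:

  {3,4}:  v_{3} + v_{4} = v_{1}  ⟹  sig = [2:1]
  {5,7}:  v_{5} + v_{7} = v_{3}  ⟹  sig = [2:1]
  {5,9}:  v_{5} + v_{9} = v_{4}  ⟹  sig = [2:1]
  {8,9}:  v_{8} + v_{9} = v_{2}  ⟹  sig = [2:1]
  {3,9}:  v_{3} + v_{9} = v_{4} + v_{7}  ⟹  sig = [2:1,1]
  {4,8}:  v_{4} + v_{8} = v_{2} + v_{5}  ⟹  sig = [2:1,1]
  {1,8}:  v_{1} + v_{8} = v_{2} + v_{3} + v_{5}  ⟹  sig = [2:1,1,1]
  {1,9}:  v_{1} + v_{9} = 2·v_{4} + v_{7}  ⟹  sig = [2:1,2]
  {1,6}:  v_{1} + v_{6} = 2·v_{5}  ⟹  sig = [2:2]
  {0,2,5}:  v_{0} + v_{2} + v_{5} = 0  ⟹  sig = [3:]
  {6,7,9}:  v_{6} + v_{7} + v_{9} = 0  ⟹  sig = [3:]
  {0,2,3}:  v_{0} + v_{2} + v_{3} = v_{7}  ⟹  sig = [3:1]
  {0,2,4}:  v_{0} + v_{2} + v_{4} = v_{9}  ⟹  sig = [3:1]
  {2,6,7}:  v_{2} + v_{6} + v_{7} = v_{8}  ⟹  sig = [3:1]
  {4,6,7}:  v_{4} + v_{6} + v_{7} = v_{5}  ⟹  sig = [3:1]
  {0,1,2}:  v_{0} + v_{1} + v_{2} = v_{4} + v_{7}  ⟹  sig = [3:1,1]
  {0,5,8}:  v_{0} + v_{5} + v_{8} = v_{6} + v_{7}  ⟹  sig = [3:1,1]
  {2,3,6}:  v_{2} + v_{3} + v_{6} = v_{5} + v_{8}  ⟹  sig = [3:1,1]
  {0,3,8}:  v_{0} + v_{3} + v_{8} = v_{6} + 2·v_{7}  ⟹  sig = [3:1,2]

so the primitive-relation signature multiset is
{ [2:1] ×4,  [2:1,1] ×2,  [2:1,1,1],  [2:1,2],  [2:2],  [3:] ×2,  [3:1] ×4,  [3:1,1] ×3,  [3:1,2] }


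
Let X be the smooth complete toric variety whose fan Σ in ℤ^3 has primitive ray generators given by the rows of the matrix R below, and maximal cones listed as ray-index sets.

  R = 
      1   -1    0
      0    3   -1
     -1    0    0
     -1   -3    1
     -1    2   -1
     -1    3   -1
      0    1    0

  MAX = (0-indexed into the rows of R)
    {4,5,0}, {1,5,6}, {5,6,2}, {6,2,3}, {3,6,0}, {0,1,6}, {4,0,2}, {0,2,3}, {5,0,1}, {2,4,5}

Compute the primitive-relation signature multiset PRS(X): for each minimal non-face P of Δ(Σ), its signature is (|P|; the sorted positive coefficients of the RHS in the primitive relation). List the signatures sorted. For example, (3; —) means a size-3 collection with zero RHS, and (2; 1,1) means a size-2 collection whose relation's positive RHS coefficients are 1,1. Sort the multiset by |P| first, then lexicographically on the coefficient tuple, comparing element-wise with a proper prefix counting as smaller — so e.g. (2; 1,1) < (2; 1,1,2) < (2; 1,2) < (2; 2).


The 9 primitive collections of Σ (r=7, n=3):

  {1,2}:  v_{1} + v_{2} = v_{5} — sig = (2; 1)
  {1,3}:  v_{1} + v_{3} = v_{2} — sig = (2; 1)
  {4,6}:  v_{4} + v_{6} = v_{5} — sig = (2; 1)
  {1,4}:  v_{1} + v_{4} = v_{0} + 2·v_{5} — sig = (2; 1,2)
  {3,4}:  v_{3} + v_{4} = v_{0} + 3·v_{2} — sig = (2; 1,3)
  {3,5}:  v_{3} + v_{5} = 2·v_{2} — sig = (2; 2)
  {0,2,6}:  v_{0} + v_{2} + v_{6} = 0 — sig = (3; —)
  {0,2,5}:  v_{0} + v_{2} + v_{5} = v_{4} — sig = (3; 1)
  {0,5,6}:  v_{0} + v_{5} + v_{6} = v_{1} — sig = (3; 1)

Sorted signature multiset PRS(X):
    |P|=2: 6 collections, coeffs (1), (1), (1), (1,2), (1,3), (2)
    |P|=3: 3 collections, coeffs (), (1), (1)


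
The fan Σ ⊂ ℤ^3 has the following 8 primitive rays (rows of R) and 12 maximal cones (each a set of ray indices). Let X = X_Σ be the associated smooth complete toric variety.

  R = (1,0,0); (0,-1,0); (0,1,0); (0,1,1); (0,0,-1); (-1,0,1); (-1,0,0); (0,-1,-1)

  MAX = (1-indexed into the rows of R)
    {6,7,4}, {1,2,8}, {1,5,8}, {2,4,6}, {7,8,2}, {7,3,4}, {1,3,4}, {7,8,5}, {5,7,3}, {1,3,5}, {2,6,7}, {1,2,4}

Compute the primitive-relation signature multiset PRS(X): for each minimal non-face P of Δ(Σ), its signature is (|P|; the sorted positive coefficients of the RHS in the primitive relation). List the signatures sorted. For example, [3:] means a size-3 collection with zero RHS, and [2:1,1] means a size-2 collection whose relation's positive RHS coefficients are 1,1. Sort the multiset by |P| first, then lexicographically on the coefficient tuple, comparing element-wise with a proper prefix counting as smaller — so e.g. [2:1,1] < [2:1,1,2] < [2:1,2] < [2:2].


The 11 primitive collections of Σ (r=8, n=3):

  • {1,7}:  v_{1} + v_{7} = 0  so sig = [2:]
  • {2,3}:  v_{2} + v_{3} = 0  so sig = [2:]
  • {4,8}:  v_{4} + v_{8} = 0  so sig = [2:]
  • {2,5}:  v_{2} + v_{5} = v_{8}  so sig = [2:1]
  • {3,8}:  v_{3} + v_{8} = v_{5}  so sig = [2:1]
  • {4,5}:  v_{4} + v_{5} = v_{3}  so sig = [2:1]
  • {5,6}:  v_{5} + v_{6} = v_{7}  so sig = [2:1]
  • {1,6}:  v_{1} + v_{6} = v_{2} + v_{4}  so sig = [2:1,1]
  • {3,6}:  v_{3} + v_{6} = v_{4} + v_{7}  so sig = [2:1,1]
  • {6,8}:  v_{6} + v_{8} = v_{2} + v_{7}  so sig = [2:1,1]
  • {2,4,7}:  v_{2} + v_{4} + v_{7} = v_{6}  so sig = [3:1]

Sorted signature multiset PRS(X):
    |P|=2: 10 collections, coeffs (), (), (), (1), (1), (1), (1), (1,1), (1,1), (1,1)
    |P|=3: 1 collection, coeffs (1)


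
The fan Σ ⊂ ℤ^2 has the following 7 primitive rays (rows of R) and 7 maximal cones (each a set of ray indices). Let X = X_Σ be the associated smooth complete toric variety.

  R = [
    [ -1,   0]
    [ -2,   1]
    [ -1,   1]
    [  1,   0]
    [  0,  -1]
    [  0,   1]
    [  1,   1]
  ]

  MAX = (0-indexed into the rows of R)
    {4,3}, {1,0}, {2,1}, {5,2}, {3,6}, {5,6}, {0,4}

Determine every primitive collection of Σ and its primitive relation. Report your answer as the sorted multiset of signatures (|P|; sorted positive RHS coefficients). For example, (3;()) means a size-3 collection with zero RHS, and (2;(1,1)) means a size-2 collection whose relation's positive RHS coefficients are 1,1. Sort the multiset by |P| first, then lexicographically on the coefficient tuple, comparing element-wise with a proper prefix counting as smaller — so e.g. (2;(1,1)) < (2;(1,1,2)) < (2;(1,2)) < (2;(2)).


14 minimal non-faces of Δ(Σ) (on 7 rays):

  {0,3}:  v_{0} + v_{3} = 0  ⇒ sig = (2;())
  {4,5}:  v_{4} + v_{5} = 0  ⇒ sig = (2;())
  {0,2}:  v_{0} + v_{2} = v_{1}  ⇒ sig = (2;(1))
  {0,5}:  v_{0} + v_{5} = v_{2}  ⇒ sig = (2;(1))
  {0,6}:  v_{0} + v_{6} = v_{5}  ⇒ sig = (2;(1))
  {1,3}:  v_{1} + v_{3} = v_{2}  ⇒ sig = (2;(1))
  {2,3}:  v_{2} + v_{3} = v_{5}  ⇒ sig = (2;(1))
  {2,4}:  v_{2} + v_{4} = v_{0}  ⇒ sig = (2;(1))
  {3,5}:  v_{3} + v_{5} = v_{6}  ⇒ sig = (2;(1))
  {4,6}:  v_{4} + v_{6} = v_{3}  ⇒ sig = (2;(1))
  {1,6}:  v_{1} + v_{6} = v_{2} + v_{5}  ⇒ sig = (2;(1,1))
  {1,4}:  v_{1} + v_{4} = 2·v_{0}  ⇒ sig = (2;(2))
  {1,5}:  v_{1} + v_{5} = 2·v_{2}  ⇒ sig = (2;(2))
  {2,6}:  v_{2} + v_{6} = 2·v_{5}  ⇒ sig = (2;(2))

Hence PRS(X_Σ) =
    |P|=2: 14 collections, coeffs (), (), (1), (1), (1), (1), (1), (1), (1), (1), (1,1), (2), (2), (2)


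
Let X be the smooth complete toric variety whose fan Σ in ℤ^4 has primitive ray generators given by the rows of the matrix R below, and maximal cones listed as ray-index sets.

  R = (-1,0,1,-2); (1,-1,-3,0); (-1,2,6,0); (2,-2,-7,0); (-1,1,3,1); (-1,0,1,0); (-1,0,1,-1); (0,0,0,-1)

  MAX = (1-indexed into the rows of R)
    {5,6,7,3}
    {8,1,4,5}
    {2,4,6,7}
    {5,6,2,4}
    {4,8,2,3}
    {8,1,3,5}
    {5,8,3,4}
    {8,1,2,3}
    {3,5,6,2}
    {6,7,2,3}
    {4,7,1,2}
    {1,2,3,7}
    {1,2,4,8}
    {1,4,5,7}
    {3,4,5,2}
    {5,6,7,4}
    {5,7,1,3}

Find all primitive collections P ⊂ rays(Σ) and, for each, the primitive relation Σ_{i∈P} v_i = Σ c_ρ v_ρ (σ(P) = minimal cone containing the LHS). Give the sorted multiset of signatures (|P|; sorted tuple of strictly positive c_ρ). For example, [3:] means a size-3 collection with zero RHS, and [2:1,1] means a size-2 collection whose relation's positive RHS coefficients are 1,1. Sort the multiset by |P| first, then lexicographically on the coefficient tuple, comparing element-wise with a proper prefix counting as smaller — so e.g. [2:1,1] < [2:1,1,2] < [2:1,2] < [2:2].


|primitive collections| = 9. Relations:

  {6,8}:  v_{6} + v_{8} = v_{7} ; sig = [2:1]
  {7,8}:  v_{7} + v_{8} = v_{1} ; sig = [2:1]
  {1,6}:  v_{1} + v_{6} = 2·v_{7} ; sig = [2:2]
  {2,5,8}:  v_{2} + v_{5} + v_{8} = 0 ; sig = [3:]
  {3,4,6}:  v_{3} + v_{4} + v_{6} = 0 ; sig = [3:]
  {1,2,5}:  v_{1} + v_{2} + v_{5} = v_{7} ; sig = [3:1]
  {2,5,7}:  v_{2} + v_{5} + v_{7} = v_{6} ; sig = [3:1]
  {3,4,7}:  v_{3} + v_{4} + v_{7} = v_{8} ; sig = [3:1]
  {1,3,4}:  v_{1} + v_{3} + v_{4} = 2·v_{8} ; sig = [3:2]

Signatures (|P|; sorted positive RHS coefficients), sorted:
    |P|=2: 3 collections, coeffs (1), (1), (2)
    |P|=3: 6 collections, coeffs (), (), (1), (1), (1), (2)


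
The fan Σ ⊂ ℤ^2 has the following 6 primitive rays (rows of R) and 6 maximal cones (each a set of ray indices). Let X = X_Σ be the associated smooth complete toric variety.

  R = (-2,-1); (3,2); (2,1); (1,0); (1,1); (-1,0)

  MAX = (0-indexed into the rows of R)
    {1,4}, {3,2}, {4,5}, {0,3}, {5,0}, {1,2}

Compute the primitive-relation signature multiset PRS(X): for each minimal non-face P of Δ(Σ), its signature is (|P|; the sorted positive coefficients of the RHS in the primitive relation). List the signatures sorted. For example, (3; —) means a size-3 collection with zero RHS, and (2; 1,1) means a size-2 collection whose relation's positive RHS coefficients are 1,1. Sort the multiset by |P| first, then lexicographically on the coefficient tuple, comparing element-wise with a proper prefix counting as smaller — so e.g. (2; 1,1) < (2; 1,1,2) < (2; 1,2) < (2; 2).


|primitive collections| = 9. Relations:

  {0,2}:  v_{0} + v_{2} = 0  →  sig = (2; —)
  {3,5}:  v_{3} + v_{5} = 0  →  sig = (2; —)
  {0,1}:  v_{0} + v_{1} = v_{4}  →  sig = (2; 1)
  {0,4}:  v_{0} + v_{4} = v_{5}  →  sig = (2; 1)
  {2,4}:  v_{2} + v_{4} = v_{1}  →  sig = (2; 1)
  {2,5}:  v_{2} + v_{5} = v_{4}  →  sig = (2; 1)
  {3,4}:  v_{3} + v_{4} = v_{2}  →  sig = (2; 1)
  {1,3}:  v_{1} + v_{3} = 2·v_{2}  →  sig = (2; 2)
  {1,5}:  v_{1} + v_{5} = 2·v_{4}  →  sig = (2; 2)

Sorted signature multiset PRS(X):
[(2; —), (2; —), (2; 1), (2; 1), (2; 1), (2; 1), (2; 1), (2; 2), (2; 2)]


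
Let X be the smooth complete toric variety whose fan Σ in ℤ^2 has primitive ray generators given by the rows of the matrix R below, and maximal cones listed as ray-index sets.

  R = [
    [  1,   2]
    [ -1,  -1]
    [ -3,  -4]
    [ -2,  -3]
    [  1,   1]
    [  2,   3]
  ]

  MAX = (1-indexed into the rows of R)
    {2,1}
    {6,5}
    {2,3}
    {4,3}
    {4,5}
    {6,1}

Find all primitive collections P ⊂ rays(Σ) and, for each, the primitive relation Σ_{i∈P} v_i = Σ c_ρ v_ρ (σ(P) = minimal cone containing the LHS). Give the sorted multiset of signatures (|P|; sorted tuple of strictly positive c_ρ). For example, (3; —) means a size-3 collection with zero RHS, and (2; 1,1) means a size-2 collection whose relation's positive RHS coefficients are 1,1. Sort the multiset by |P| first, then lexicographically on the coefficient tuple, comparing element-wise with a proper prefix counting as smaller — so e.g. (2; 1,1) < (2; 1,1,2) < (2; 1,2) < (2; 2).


Σ has 9 primitive collections:

  P={2,5}:  v_{2} + v_{5} = 0  ⇒ sig = (2; —)
  P={4,6}:  v_{4} + v_{6} = 0  ⇒ sig = (2; —)
  P={1,4}:  v_{1} + v_{4} = v_{2}  ⇒ sig = (2; 1)
  P={1,5}:  v_{1} + v_{5} = v_{6}  ⇒ sig = (2; 1)
  P={2,4}:  v_{2} + v_{4} = v_{3}  ⇒ sig = (2; 1)
  P={2,6}:  v_{2} + v_{6} = v_{1}  ⇒ sig = (2; 1)
  P={3,5}:  v_{3} + v_{5} = v_{4}  ⇒ sig = (2; 1)
  P={3,6}:  v_{3} + v_{6} = v_{2}  ⇒ sig = (2; 1)
  P={1,3}:  v_{1} + v_{3} = 2·v_{2}  ⇒ sig = (2; 2)

Sorted signature multiset PRS(X):
[(2; —), (2; —), (2; 1), (2; 1), (2; 1), (2; 1), (2; 1), (2; 1), (2; 2)]


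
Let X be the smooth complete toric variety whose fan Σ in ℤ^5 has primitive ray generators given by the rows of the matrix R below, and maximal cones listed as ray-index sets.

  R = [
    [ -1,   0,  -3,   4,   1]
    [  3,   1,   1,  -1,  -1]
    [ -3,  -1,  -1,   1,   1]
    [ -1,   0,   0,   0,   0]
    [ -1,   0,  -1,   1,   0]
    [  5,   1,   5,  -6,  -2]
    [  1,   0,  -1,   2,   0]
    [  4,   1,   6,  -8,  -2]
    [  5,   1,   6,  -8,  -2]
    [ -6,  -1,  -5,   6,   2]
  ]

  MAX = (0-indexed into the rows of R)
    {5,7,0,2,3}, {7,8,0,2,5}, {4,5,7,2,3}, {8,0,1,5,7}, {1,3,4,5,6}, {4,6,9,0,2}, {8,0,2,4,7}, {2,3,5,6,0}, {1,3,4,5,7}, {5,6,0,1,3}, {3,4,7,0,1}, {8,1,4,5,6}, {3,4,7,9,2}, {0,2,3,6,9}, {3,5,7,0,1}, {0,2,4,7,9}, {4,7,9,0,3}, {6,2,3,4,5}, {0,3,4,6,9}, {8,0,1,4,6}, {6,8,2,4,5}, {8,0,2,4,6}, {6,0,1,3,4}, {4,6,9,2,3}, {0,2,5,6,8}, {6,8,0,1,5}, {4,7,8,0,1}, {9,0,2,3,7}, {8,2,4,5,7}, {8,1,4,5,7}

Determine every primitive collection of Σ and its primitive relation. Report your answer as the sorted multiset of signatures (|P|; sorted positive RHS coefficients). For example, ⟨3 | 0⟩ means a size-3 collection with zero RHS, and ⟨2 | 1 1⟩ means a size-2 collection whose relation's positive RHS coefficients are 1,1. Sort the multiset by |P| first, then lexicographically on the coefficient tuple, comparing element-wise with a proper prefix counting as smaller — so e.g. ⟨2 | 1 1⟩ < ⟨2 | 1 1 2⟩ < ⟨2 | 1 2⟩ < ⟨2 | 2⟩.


Primitive collections (8):

  • {1,2}:  v_{1} + v_{2} = 0  ⟹  sig = ⟨2 | 0⟩
  • {3,8}:  v_{3} + v_{8} = v_{7}  ⟹  sig = ⟨2 | 1⟩
  • {5,9}:  v_{5} + v_{9} = v_{3}  ⟹  sig = ⟨2 | 1⟩
  • {6,7}:  v_{6} + v_{7} = v_{5}  ⟹  sig = ⟨2 | 1⟩
  • {1,9}:  v_{1} + v_{9} = v_{0} + v_{3} + v_{4}  ⟹  sig = ⟨2 | 1 1 1⟩
  • {8,9}:  v_{8} + v_{9} = v_{0} + v_{2} + v_{4} + v_{7}  ⟹  sig = ⟨2 | 1 1 1 1⟩
  • {0,4,5}:  v_{0} + v_{4} + v_{5} = v_{1}  ⟹  sig = ⟨3 | 1⟩
  • {0,2,3,4}:  v_{0} + v_{2} + v_{3} + v_{4} = v_{9}  ⟹  sig = ⟨4 | 1⟩

so the primitive-relation signature multiset is
    |P|=2: 6 collections, coeffs (), (1), (1), (1), (1,1,1), (1,1,1,1)
    |P|=3: 1 collection, coeffs (1)
    |P|=4: 1 collection, coeffs (1)


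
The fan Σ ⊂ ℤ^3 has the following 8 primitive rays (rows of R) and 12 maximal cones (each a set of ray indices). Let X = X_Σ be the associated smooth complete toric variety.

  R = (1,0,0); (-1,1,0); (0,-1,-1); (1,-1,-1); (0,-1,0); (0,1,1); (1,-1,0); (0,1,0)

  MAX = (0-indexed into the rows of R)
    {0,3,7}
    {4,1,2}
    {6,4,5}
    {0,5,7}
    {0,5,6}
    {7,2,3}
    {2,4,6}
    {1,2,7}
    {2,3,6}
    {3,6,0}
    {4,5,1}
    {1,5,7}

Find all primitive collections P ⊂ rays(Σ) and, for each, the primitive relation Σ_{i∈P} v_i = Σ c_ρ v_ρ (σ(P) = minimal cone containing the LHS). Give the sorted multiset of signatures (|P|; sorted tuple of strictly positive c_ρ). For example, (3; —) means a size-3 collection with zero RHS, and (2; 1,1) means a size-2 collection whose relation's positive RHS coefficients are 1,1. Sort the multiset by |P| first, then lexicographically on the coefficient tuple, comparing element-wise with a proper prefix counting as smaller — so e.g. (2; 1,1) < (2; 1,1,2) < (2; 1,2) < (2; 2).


Primitive collections (10):

  {1,6}:  v_{1} + v_{6} = 0  so sig = (2; —)
  {2,5}:  v_{2} + v_{5} = 0  so sig = (2; —)
  {4,7}:  v_{4} + v_{7} = 0  so sig = (2; —)
  {0,1}:  v_{0} + v_{1} = v_{7}  so sig = (2; 1)
  {0,2}:  v_{0} + v_{2} = v_{3}  so sig = (2; 1)
  {0,4}:  v_{0} + v_{4} = v_{6}  so sig = (2; 1)
  {3,5}:  v_{3} + v_{5} = v_{0}  so sig = (2; 1)
  {6,7}:  v_{6} + v_{7} = v_{0}  so sig = (2; 1)
  {1,3}:  v_{1} + v_{3} = v_{2} + v_{7}  so sig = (2; 1,1)
  {3,4}:  v_{3} + v_{4} = v_{2} + v_{6}  so sig = (2; 1,1)

Signatures (|P|; sorted positive RHS coefficients), sorted:
{ (2; —) ×3,  (2; 1) ×5,  (2; 1,1) ×2 }


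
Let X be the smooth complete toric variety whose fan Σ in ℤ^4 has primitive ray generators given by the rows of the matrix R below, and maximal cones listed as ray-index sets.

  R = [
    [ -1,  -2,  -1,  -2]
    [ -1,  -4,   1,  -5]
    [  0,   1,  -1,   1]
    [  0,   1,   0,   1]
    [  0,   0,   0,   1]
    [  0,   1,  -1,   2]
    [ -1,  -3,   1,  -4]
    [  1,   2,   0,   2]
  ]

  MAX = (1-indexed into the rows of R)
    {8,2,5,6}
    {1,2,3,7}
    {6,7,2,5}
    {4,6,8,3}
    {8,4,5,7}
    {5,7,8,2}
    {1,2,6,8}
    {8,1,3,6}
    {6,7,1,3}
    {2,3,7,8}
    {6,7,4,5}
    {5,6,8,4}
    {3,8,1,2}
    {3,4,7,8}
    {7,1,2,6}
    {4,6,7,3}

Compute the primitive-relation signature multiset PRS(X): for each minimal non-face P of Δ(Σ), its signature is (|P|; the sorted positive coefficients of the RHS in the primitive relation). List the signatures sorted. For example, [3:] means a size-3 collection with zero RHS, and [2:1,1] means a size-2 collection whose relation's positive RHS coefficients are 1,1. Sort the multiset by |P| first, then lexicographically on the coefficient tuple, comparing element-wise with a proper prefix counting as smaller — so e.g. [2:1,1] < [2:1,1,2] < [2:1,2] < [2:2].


|primitive collections| = 7. Relations:

  P={2,4}:  v_{2} + v_{4} = v_{7}  so sig = [2:1]
  P={3,5}:  v_{3} + v_{5} = v_{6}  so sig = [2:1]
  P={1,4}:  v_{1} + v_{4} = v_{3} + v_{6} + v_{7}  so sig = [2:1,1,1]
  P={1,5}:  v_{1} + v_{5} = v_{2} + 2·v_{6}  so sig = [2:1,2]
  P={6,7,8}:  v_{6} + v_{7} + v_{8} = 0  so sig = [3:]
  P={2,3,6}:  v_{2} + v_{3} + v_{6} = v_{1}  so sig = [3:1]
  P={1,7,8}:  v_{1} + v_{7} + v_{8} = v_{2} + v_{3}  so sig = [3:1,1]

Signatures (|P|; sorted positive RHS coefficients), sorted:
[[2:1], [2:1], [2:1,1,1], [2:1,2], [3:], [3:1], [3:1,1]]


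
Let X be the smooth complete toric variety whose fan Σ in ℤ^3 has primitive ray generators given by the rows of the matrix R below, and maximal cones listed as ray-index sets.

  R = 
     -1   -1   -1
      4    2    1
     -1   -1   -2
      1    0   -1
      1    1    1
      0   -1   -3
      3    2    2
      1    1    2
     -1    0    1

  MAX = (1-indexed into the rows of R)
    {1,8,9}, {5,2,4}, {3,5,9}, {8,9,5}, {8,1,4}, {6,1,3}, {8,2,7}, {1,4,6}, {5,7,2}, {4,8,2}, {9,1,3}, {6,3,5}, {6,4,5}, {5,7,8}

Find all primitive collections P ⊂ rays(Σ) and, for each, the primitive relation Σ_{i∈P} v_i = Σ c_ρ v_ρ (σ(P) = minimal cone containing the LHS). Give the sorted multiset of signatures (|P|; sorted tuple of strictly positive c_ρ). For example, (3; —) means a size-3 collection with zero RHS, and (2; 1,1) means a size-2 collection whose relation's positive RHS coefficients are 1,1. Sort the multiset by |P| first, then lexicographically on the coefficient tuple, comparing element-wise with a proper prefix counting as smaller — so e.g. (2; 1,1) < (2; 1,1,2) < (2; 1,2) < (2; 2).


17 collections generate NE(X_Σ); each relation:

  P = {1,5}:  v_{1} + v_{5} = 0  ⟹  sig = (2; —)
  P = {3,8}:  v_{3} + v_{8} = 0  ⟹  sig = (2; —)
  P = {4,9}:  v_{4} + v_{9} = 0  ⟹  sig = (2; —)
  P = {2,9}:  v_{2} + v_{9} = v_{7}  ⟹  sig = (2; 1)
  P = {3,4}:  v_{3} + v_{4} = v_{6}  ⟹  sig = (2; 1)
  P = {4,7}:  v_{4} + v_{7} = v_{2}  ⟹  sig = (2; 1)
  P = {6,8}:  v_{6} + v_{8} = v_{4}  ⟹  sig = (2; 1)
  P = {6,9}:  v_{6} + v_{9} = v_{3}  ⟹  sig = (2; 1)
  P = {1,7}:  v_{1} + v_{7} = v_{4} + v_{8}  ⟹  sig = (2; 1,1)
  P = {3,7}:  v_{3} + v_{7} = v_{4} + v_{5}  ⟹  sig = (2; 1,1)
  P = {7,9}:  v_{7} + v_{9} = v_{5} + v_{8}  ⟹  sig = (2; 1,1)
  P = {1,2}:  v_{1} + v_{2} = 2·v_{4} + v_{8}  ⟹  sig = (2; 1,2)
  P = {2,3}:  v_{2} + v_{3} = 2·v_{4} + v_{5}  ⟹  sig = (2; 1,2)
  P = {6,7}:  v_{6} + v_{7} = 2·v_{4} + v_{5}  ⟹  sig = (2; 1,2)
  P = {2,6}:  v_{2} + v_{6} = 3·v_{4} + v_{5}  ⟹  sig = (2; 1,3)
  P = {4,5,8}:  v_{4} + v_{5} + v_{8} = v_{7}  ⟹  sig = (3; 1)
  P = {2,5,8}:  v_{2} + v_{5} + v_{8} = 2·v_{7}  ⟹  sig = (3; 2)

Signatures (|P|; sorted positive RHS coefficients), sorted:
[(2; —), (2; —), (2; —), (2; 1), (2; 1), (2; 1), (2; 1), (2; 1), (2; 1,1), (2; 1,1), (2; 1,1), (2; 1,2), (2; 1,2), (2; 1,2), (2; 1,3), (3; 1), (3; 2)]


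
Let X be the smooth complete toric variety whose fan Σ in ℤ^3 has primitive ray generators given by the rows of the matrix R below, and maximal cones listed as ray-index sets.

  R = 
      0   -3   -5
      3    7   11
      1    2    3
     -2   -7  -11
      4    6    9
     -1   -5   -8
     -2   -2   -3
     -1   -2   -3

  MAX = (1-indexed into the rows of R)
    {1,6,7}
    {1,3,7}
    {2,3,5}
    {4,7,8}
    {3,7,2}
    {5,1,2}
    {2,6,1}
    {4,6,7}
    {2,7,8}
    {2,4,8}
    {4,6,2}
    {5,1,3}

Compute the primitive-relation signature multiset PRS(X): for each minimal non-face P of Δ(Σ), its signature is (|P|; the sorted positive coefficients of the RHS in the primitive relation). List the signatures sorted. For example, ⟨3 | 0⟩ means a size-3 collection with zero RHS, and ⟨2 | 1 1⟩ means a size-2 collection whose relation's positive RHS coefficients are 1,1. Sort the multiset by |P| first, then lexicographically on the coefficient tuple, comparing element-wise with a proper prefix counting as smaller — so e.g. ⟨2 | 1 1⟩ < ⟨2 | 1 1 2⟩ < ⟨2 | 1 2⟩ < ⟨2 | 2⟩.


14 collections generate NE(X_Σ); each relation:

  P={3,8}:  v_{3} + v_{8} = 0  ⟹  sig = ⟨2 | 0⟩
  P={1,8}:  v_{1} + v_{8} = v_{6}  ⟹  sig = ⟨2 | 1⟩
  P={3,4}:  v_{3} + v_{4} = v_{6}  ⟹  sig = ⟨2 | 1⟩
  P={3,6}:  v_{3} + v_{6} = v_{1}  ⟹  sig = ⟨2 | 1⟩
  P={6,8}:  v_{6} + v_{8} = v_{4}  ⟹  sig = ⟨2 | 1⟩
  P={5,8}:  v_{5} + v_{8} = v_{1} + v_{2}  ⟹  sig = ⟨2 | 1 1⟩
  P={4,5}:  v_{4} + v_{5} = v_{1} + v_{2} + v_{6}  ⟹  sig = ⟨2 | 1 1 1⟩
  P={5,6}:  v_{5} + v_{6} = 2·v_{1} + v_{2}  ⟹  sig = ⟨2 | 1 2⟩
  P={1,4}:  v_{1} + v_{4} = 2·v_{6}  ⟹  sig = ⟨2 | 2⟩
  P={5,7}:  v_{5} + v_{7} = 2·v_{3}  ⟹  sig = ⟨2 | 2⟩
  P={2,6,7}:  v_{2} + v_{6} + v_{7} = 0  ⟹  sig = ⟨3 | 0⟩
  P={1,2,3}:  v_{1} + v_{2} + v_{3} = v_{5}  ⟹  sig = ⟨3 | 1⟩
  P={1,2,7}:  v_{1} + v_{2} + v_{7} = v_{3}  ⟹  sig = ⟨3 | 1⟩
  P={2,4,7}:  v_{2} + v_{4} + v_{7} = v_{8}  ⟹  sig = ⟨3 | 1⟩

Sorted signature multiset PRS(X):
[⟨2 | 0⟩, ⟨2 | 1⟩, ⟨2 | 1⟩, ⟨2 | 1⟩, ⟨2 | 1⟩, ⟨2 | 1 1⟩, ⟨2 | 1 1 1⟩, ⟨2 | 1 2⟩, ⟨2 | 2⟩, ⟨2 | 2⟩, ⟨3 | 0⟩, ⟨3 | 1⟩, ⟨3 | 1⟩, ⟨3 | 1⟩]


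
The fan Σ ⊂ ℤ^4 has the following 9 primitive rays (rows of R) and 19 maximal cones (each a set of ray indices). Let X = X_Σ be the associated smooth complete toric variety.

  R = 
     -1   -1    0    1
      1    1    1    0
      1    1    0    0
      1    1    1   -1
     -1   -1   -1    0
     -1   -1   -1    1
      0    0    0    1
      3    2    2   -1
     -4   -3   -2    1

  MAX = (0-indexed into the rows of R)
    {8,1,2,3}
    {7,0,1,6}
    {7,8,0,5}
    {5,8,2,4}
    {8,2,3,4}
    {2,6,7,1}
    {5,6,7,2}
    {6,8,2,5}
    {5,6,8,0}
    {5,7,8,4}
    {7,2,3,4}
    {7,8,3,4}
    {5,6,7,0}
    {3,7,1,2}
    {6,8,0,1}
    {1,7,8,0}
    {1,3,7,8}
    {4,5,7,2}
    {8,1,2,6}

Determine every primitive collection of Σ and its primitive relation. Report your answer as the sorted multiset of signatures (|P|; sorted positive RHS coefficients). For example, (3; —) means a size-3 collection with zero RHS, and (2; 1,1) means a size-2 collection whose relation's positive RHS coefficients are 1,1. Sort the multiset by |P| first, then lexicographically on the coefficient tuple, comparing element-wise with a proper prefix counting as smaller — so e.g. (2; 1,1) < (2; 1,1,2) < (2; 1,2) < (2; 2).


Minimal non-faces — 10 found among 9 rays, 19 max cones:

  {1,4}:  v_{1} + v_{4} = 0 ; sig = (2; —)
  {3,5}:  v_{3} + v_{5} = 0 ; sig = (2; —)
  {0,2}:  v_{0} + v_{2} = v_{6} ; sig = (2; 1)
  {1,5}:  v_{1} + v_{5} = v_{6} ; sig = (2; 1)
  {3,6}:  v_{3} + v_{6} = v_{1} ; sig = (2; 1)
  {4,6}:  v_{4} + v_{6} = v_{5} ; sig = (2; 1)
  {0,3}:  v_{0} + v_{3} = v_{1} + v_{7} + v_{8} ; sig = (2; 1,1,1)
  {0,4}:  v_{0} + v_{4} = v_{5} + v_{7} + v_{8} ; sig = (2; 1,1,1)
  {2,7,8}:  v_{2} + v_{7} + v_{8} = 0 ; sig = (3; —)
  {6,7,8}:  v_{6} + v_{7} + v_{8} = v_{0} ; sig = (3; 1)

so the primitive-relation signature multiset is
    |P|=2: 8 collections, coeffs (), (), (1), (1), (1), (1), (1,1,1), (1,1,1)
    |P|=3: 2 collections, coeffs (), (1)


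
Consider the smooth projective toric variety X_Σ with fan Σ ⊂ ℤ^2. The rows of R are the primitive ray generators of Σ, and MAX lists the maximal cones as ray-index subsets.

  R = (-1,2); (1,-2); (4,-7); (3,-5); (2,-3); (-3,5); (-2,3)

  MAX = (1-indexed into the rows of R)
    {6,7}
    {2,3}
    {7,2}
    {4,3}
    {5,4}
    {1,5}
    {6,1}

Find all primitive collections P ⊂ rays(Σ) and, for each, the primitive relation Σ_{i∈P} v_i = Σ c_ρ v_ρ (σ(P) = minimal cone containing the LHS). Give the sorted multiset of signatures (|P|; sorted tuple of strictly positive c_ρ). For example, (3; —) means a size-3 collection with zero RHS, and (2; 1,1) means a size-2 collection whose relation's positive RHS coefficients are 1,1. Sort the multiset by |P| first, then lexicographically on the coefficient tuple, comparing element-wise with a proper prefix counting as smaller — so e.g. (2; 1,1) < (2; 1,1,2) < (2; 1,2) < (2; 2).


Σ has 14 primitive collections:

  P={1,2}:  v_{1} + v_{2} = 0  so sig = (2; —)
  P={4,6}:  v_{4} + v_{6} = 0  so sig = (2; —)
  P={5,7}:  v_{5} + v_{7} = 0  so sig = (2; —)
  P={1,3}:  v_{1} + v_{3} = v_{4}  so sig = (2; 1)
  P={1,4}:  v_{1} + v_{4} = v_{5}  so sig = (2; 1)
  P={1,7}:  v_{1} + v_{7} = v_{6}  so sig = (2; 1)
  P={2,4}:  v_{2} + v_{4} = v_{3}  so sig = (2; 1)
  P={2,5}:  v_{2} + v_{5} = v_{4}  so sig = (2; 1)
  P={2,6}:  v_{2} + v_{6} = v_{7}  so sig = (2; 1)
  P={3,6}:  v_{3} + v_{6} = v_{2}  so sig = (2; 1)
  P={4,7}:  v_{4} + v_{7} = v_{2}  so sig = (2; 1)
  P={5,6}:  v_{5} + v_{6} = v_{1}  so sig = (2; 1)
  P={3,5}:  v_{3} + v_{5} = 2·v_{4}  so sig = (2; 2)
  P={3,7}:  v_{3} + v_{7} = 2·v_{2}  so sig = (2; 2)

Hence PRS(X_Σ) =
    (2; —)
    (2; —)
    (2; —)
    (2; 1)
    (2; 1)
    (2; 1)
    (2; 1)
    (2; 1)
    (2; 1)
    (2; 1)
    (2; 1)
    (2; 1)
    (2; 2)
    (2; 2)
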